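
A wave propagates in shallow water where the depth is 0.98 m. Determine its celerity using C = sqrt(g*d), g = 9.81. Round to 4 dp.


Using the shallow-water approximation:
C = sqrt(g * d) = sqrt(9.81 * 0.98)
C = sqrt(9.6138)
C = 3.1006 m/s

3.1006


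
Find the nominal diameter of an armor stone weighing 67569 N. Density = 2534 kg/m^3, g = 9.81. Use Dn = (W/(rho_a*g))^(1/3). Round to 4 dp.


V = W / (rho_a * g)
V = 67569 / (2534 * 9.81)
V = 67569 / 24858.54
V = 2.718140 m^3
Dn = V^(1/3) = 2.718140^(1/3)
Dn = 1.3956 m

1.3956


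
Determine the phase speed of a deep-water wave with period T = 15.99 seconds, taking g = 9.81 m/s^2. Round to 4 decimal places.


We use the deep-water celerity formula:
C = g * T / (2 * pi)
C = 9.81 * 15.99 / (2 * 3.14159...)
C = 156.861900 / 6.283185
C = 24.9653 m/s

24.9653


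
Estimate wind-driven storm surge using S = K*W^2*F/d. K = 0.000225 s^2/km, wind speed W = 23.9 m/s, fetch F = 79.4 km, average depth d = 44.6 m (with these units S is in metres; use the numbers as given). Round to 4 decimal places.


S = K * W^2 * F / d
W^2 = 23.9^2 = 571.21
S = 0.000225 * 571.21 * 79.4 / 44.6
Numerator = 0.000225 * 571.21 * 79.4 = 10.204667
S = 10.204667 / 44.6 = 0.2288 m

0.2288


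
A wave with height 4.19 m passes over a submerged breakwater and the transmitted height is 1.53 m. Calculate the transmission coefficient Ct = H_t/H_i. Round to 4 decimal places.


Ct = H_t / H_i
Ct = 1.53 / 4.19
Ct = 0.3652

0.3652


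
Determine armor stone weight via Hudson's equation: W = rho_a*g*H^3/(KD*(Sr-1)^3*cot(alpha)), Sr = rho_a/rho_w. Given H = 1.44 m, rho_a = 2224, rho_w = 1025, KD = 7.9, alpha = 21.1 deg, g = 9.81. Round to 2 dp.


Sr = rho_a / rho_w = 2224 / 1025 = 2.169756
(Sr - 1) = 1.169756
(Sr - 1)^3 = 1.600612
cot(21.1) = 1 / tan(21.1) = 1 / 0.385868 = 2.591561
Numerator = 2224 * 9.81 * 1.44^3 = 65146.5268
Denominator = 7.9 * 1.600612 * 2.591561 = 32.769847
W = 65146.5268 / 32.769847
W = 1988.00 N

1988.00


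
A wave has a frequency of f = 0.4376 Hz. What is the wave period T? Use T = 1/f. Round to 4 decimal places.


T = 1 / f
T = 1 / 0.4376
T = 2.2852 s

2.2852


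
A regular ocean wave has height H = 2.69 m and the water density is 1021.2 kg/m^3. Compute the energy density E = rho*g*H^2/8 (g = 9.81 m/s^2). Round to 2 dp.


E = (1/8) * rho * g * H^2
E = (1/8) * 1021.2 * 9.81 * 2.69^2
E = 0.125 * 1021.2 * 9.81 * 7.2361
E = 9061.38 J/m^2

9061.38


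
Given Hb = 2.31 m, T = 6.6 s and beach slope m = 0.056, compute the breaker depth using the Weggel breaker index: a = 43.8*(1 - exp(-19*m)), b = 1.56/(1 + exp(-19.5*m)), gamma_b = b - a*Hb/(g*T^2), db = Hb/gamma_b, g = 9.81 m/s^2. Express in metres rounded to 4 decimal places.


a = 43.8 * (1 - exp(-19 * m))
exp(-19 * 0.056) = exp(-1.0640) = 0.345073
a = 43.8 * (1 - 0.345073) = 28.685813
b = 1.56 / (1 + exp(-19.5 * m))
exp(-19.5 * 0.056) = exp(-1.0920) = 0.335545
b = 1.56 / (1 + 0.335545) = 1.168063
Hb / (g * T^2) = 2.31 / (9.81 * 6.6^2) = 2.31 / 427.3236 = 0.00540574
gamma_b = b - a * Hb/(g*T^2) = 1.168063 - 28.685813 * 0.00540574 = 1.012995
db = Hb / gamma_b = 2.31 / 1.012995
db = 2.2804 m

2.2804


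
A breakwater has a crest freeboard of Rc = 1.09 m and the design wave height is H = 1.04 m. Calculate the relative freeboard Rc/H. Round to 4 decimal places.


Relative freeboard = Rc / H
= 1.09 / 1.04
= 1.0481

1.0481


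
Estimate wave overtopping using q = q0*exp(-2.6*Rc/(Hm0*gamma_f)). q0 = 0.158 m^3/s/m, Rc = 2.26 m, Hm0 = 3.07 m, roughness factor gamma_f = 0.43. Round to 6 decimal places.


q = q0 * exp(-2.6 * Rc / (Hm0 * gamma_f))
Exponent = -2.6 * 2.26 / (3.07 * 0.43)
= -2.6 * 2.26 / 1.3201
= -4.451178
exp(-4.451178) = 0.011665
q = 0.158 * 0.011665
q = 0.001843 m^3/s/m

0.001843


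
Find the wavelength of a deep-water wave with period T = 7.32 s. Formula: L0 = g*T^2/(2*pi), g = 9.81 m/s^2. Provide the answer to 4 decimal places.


L0 = g * T^2 / (2 * pi)
L0 = 9.81 * 7.32^2 / (2 * pi)
L0 = 9.81 * 53.5824 / 6.28319
L0 = 525.6433 / 6.28319
L0 = 83.6587 m

83.6587


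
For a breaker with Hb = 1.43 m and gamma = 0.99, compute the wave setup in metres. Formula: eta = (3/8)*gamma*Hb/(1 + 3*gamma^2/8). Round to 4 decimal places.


eta = (3/8) * gamma * Hb / (1 + 3*gamma^2/8)
Numerator = (3/8) * 0.99 * 1.43 = 0.530887
Denominator = 1 + 3*0.99^2/8 = 1 + 0.367538 = 1.367538
eta = 0.530887 / 1.367538
eta = 0.3882 m

0.3882


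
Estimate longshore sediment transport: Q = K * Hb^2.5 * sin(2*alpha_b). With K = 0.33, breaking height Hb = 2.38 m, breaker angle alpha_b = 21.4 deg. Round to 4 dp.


Q = K * Hb^2.5 * sin(2 * alpha_b)
Hb^2.5 = 2.38^2.5 = 8.738611
sin(2 * 21.4) = sin(42.8) = 0.679441
Q = 0.33 * 8.738611 * 0.679441
Q = 1.9593 m^3/s

1.9593


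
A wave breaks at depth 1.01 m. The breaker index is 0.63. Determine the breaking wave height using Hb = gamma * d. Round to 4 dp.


Hb = gamma * d
Hb = 0.63 * 1.01
Hb = 0.6363 m

0.6363


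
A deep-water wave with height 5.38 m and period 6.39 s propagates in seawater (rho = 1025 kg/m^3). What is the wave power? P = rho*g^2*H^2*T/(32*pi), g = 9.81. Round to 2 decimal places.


P = rho * g^2 * H^2 * T / (32 * pi)
P = 1025 * 9.81^2 * 5.38^2 * 6.39 / (32 * pi)
P = 1025 * 96.2361 * 28.9444 * 6.39 / 100.53096
P = 181479.44 W/m

181479.44


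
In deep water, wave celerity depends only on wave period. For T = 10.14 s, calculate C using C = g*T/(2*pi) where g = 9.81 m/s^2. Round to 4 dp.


We use the deep-water celerity formula:
C = g * T / (2 * pi)
C = 9.81 * 10.14 / (2 * 3.14159...)
C = 99.473400 / 6.283185
C = 15.8317 m/s

15.8317


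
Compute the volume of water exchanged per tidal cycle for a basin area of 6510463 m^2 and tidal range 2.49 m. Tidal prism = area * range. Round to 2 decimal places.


Tidal prism = Area * Tidal range
P = 6510463 * 2.49
P = 16211052.87 m^3

16211052.87


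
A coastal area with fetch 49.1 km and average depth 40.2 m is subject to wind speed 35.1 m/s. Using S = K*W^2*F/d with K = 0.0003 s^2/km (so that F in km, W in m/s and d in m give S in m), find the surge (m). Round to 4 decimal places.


S = K * W^2 * F / d
W^2 = 35.1^2 = 1232.01
S = 0.0003 * 1232.01 * 49.1 / 40.2
Numerator = 0.0003 * 1232.01 * 49.1 = 18.147507
S = 18.147507 / 40.2 = 0.4514 m

0.4514


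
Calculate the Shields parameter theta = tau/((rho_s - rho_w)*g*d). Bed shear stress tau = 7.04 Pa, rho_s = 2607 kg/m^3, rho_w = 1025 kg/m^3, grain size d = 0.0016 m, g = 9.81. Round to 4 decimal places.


theta = tau / ((rho_s - rho_w) * g * d)
rho_s - rho_w = 2607 - 1025 = 1582
Denominator = 1582 * 9.81 * 0.0016 = 24.831072
theta = 7.04 / 24.831072
theta = 0.2835

0.2835


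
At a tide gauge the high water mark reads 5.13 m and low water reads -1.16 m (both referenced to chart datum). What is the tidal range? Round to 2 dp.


Tidal range = High water - Low water
Tidal range = 5.13 - (-1.16)
Tidal range = 6.29 m

6.29


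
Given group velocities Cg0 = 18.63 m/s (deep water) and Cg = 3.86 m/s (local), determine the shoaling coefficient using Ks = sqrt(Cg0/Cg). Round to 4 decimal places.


Ks = sqrt(Cg0 / Cg)
Ks = sqrt(18.63 / 3.86)
Ks = sqrt(4.8264)
Ks = 2.1969

2.1969


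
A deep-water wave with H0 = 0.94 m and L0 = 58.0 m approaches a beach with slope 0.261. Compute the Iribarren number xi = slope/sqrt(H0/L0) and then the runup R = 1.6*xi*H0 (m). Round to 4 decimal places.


xi = slope / sqrt(H0/L0)
H0/L0 = 0.94/58.0 = 0.016207
sqrt(0.016207) = 0.127306
xi = 0.261 / 0.127306 = 2.050173
R = 1.6 * xi * H0 = 1.6 * 2.050173 * 0.94
R = 3.0835 m

3.0835


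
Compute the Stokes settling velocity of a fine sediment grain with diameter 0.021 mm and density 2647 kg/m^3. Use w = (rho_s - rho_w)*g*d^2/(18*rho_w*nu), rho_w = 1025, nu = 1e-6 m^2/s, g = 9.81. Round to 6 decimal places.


w = (rho_s - rho_w) * g * d^2 / (18 * rho_w * nu)
d = 0.021 mm = 0.000021 m
rho_s - rho_w = 2647 - 1025 = 1622
Numerator = 1622 * 9.81 * (0.000021)^2 = 0.000007017113
Denominator = 18 * 1025 * 1e-6 = 0.018450
w = 0.000380 m/s

0.000380


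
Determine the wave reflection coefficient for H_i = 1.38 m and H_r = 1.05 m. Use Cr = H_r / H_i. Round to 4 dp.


Cr = H_r / H_i
Cr = 1.05 / 1.38
Cr = 0.7609

0.7609


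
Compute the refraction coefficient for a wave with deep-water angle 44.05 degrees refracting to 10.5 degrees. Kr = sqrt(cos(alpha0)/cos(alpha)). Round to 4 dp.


Kr = sqrt(cos(alpha0) / cos(alpha))
cos(44.05) = 0.718733
cos(10.5) = 0.983255
Kr = sqrt(0.718733 / 0.983255)
Kr = sqrt(0.730974)
Kr = 0.8550

0.8550


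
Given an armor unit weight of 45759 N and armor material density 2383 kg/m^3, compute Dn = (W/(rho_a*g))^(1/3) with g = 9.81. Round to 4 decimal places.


V = W / (rho_a * g)
V = 45759 / (2383 * 9.81)
V = 45759 / 23377.23
V = 1.957418 m^3
Dn = V^(1/3) = 1.957418^(1/3)
Dn = 1.2509 m

1.2509


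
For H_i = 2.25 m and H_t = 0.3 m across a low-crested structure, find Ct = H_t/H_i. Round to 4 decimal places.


Ct = H_t / H_i
Ct = 0.3 / 2.25
Ct = 0.1333

0.1333


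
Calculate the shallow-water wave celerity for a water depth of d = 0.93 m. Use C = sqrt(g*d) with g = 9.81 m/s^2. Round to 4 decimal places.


Using the shallow-water approximation:
C = sqrt(g * d) = sqrt(9.81 * 0.93)
C = sqrt(9.1233)
C = 3.0205 m/s

3.0205


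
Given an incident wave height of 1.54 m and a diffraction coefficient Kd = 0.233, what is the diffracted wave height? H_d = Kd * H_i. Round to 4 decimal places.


H_d = Kd * H_i
H_d = 0.233 * 1.54
H_d = 0.3588 m

0.3588


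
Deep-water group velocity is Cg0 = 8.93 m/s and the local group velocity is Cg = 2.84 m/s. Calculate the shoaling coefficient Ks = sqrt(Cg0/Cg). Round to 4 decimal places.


Ks = sqrt(Cg0 / Cg)
Ks = sqrt(8.93 / 2.84)
Ks = sqrt(3.1444)
Ks = 1.7732

1.7732


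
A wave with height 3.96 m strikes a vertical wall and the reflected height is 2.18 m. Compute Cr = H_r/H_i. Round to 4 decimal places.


Cr = H_r / H_i
Cr = 2.18 / 3.96
Cr = 0.5505

0.5505


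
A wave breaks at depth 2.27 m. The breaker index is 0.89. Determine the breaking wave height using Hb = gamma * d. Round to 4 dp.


Hb = gamma * d
Hb = 0.89 * 2.27
Hb = 2.0203 m

2.0203


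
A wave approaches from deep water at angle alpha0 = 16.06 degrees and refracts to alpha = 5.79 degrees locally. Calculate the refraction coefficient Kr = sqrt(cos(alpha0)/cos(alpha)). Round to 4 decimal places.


Kr = sqrt(cos(alpha0) / cos(alpha))
cos(16.06) = 0.960973
cos(5.79) = 0.994898
Kr = sqrt(0.960973 / 0.994898)
Kr = sqrt(0.965900)
Kr = 0.9828

0.9828


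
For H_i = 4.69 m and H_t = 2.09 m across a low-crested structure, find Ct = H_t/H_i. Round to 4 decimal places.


Ct = H_t / H_i
Ct = 2.09 / 4.69
Ct = 0.4456

0.4456


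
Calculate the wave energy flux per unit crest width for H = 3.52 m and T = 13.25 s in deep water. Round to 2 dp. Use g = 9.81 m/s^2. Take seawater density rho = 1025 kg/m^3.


P = rho * g^2 * H^2 * T / (32 * pi)
P = 1025 * 9.81^2 * 3.52^2 * 13.25 / (32 * pi)
P = 1025 * 96.2361 * 12.3904 * 13.25 / 100.53096
P = 161088.02 W/m

161088.02


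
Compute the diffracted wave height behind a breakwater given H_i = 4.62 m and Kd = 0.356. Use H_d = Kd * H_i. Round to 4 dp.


H_d = Kd * H_i
H_d = 0.356 * 4.62
H_d = 1.6447 m

1.6447


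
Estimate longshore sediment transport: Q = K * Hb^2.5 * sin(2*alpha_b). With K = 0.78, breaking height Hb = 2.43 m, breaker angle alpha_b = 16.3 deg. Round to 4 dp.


Q = K * Hb^2.5 * sin(2 * alpha_b)
Hb^2.5 = 2.43^2.5 = 9.204828
sin(2 * 16.3) = sin(32.6) = 0.538771
Q = 0.78 * 9.204828 * 0.538771
Q = 3.8682 m^3/s

3.8682


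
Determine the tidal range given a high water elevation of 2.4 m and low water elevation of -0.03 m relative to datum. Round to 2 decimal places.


Tidal range = High water - Low water
Tidal range = 2.4 - (-0.03)
Tidal range = 2.43 m

2.43


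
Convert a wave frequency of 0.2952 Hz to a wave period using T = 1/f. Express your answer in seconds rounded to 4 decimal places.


T = 1 / f
T = 1 / 0.2952
T = 3.3875 s

3.3875


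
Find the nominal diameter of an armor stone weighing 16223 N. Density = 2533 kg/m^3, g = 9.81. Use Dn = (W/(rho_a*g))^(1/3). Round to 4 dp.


V = W / (rho_a * g)
V = 16223 / (2533 * 9.81)
V = 16223 / 24848.73
V = 0.652870 m^3
Dn = V^(1/3) = 0.652870^(1/3)
Dn = 0.8675 m

0.8675


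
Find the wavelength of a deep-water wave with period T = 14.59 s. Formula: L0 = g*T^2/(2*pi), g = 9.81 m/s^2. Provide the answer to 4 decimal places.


L0 = g * T^2 / (2 * pi)
L0 = 9.81 * 14.59^2 / (2 * pi)
L0 = 9.81 * 212.8681 / 6.28319
L0 = 2088.2361 / 6.28319
L0 = 332.3531 m

332.3531


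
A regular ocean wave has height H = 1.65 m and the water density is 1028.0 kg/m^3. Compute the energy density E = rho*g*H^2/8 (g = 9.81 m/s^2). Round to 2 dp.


E = (1/8) * rho * g * H^2
E = (1/8) * 1028.0 * 9.81 * 1.65^2
E = 0.125 * 1028.0 * 9.81 * 2.7225
E = 3431.94 J/m^2

3431.94


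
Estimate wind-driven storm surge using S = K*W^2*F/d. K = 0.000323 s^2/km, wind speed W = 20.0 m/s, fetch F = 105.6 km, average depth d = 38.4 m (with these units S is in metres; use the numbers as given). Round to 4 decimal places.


S = K * W^2 * F / d
W^2 = 20.0^2 = 400.00
S = 0.000323 * 400.00 * 105.6 / 38.4
Numerator = 0.000323 * 400.00 * 105.6 = 13.643520
S = 13.643520 / 38.4 = 0.3553 m

0.3553


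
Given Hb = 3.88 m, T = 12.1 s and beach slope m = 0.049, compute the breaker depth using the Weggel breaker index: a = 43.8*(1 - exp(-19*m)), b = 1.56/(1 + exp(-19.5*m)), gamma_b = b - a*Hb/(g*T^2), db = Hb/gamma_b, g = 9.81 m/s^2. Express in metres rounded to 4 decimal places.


a = 43.8 * (1 - exp(-19 * m))
exp(-19 * 0.049) = exp(-0.9310) = 0.394159
a = 43.8 * (1 - 0.394159) = 26.535820
b = 1.56 / (1 + exp(-19.5 * m))
exp(-19.5 * 0.049) = exp(-0.9555) = 0.384620
b = 1.56 / (1 + 0.384620) = 1.126663
Hb / (g * T^2) = 3.88 / (9.81 * 12.1^2) = 3.88 / 1436.2821 = 0.00270142
gamma_b = b - a * Hb/(g*T^2) = 1.126663 - 26.535820 * 0.00270142 = 1.054979
db = Hb / gamma_b = 3.88 / 1.054979
db = 3.6778 m

3.6778


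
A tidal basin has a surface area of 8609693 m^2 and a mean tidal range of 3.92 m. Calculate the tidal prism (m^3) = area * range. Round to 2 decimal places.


Tidal prism = Area * Tidal range
P = 8609693 * 3.92
P = 33749996.56 m^3

33749996.56


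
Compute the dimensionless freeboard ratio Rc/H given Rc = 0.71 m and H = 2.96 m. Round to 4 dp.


Relative freeboard = Rc / H
= 0.71 / 2.96
= 0.2399

0.2399


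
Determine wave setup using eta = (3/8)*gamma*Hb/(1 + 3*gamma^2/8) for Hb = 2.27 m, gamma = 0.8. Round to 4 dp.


eta = (3/8) * gamma * Hb / (1 + 3*gamma^2/8)
Numerator = (3/8) * 0.8 * 2.27 = 0.681000
Denominator = 1 + 3*0.8^2/8 = 1 + 0.240000 = 1.240000
eta = 0.681000 / 1.240000
eta = 0.5492 m

0.5492


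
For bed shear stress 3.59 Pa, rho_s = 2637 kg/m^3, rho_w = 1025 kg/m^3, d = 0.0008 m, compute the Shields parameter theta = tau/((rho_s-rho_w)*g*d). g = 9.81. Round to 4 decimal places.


theta = tau / ((rho_s - rho_w) * g * d)
rho_s - rho_w = 2637 - 1025 = 1612
Denominator = 1612 * 9.81 * 0.0008 = 12.650976
theta = 3.59 / 12.650976
theta = 0.2838

0.2838


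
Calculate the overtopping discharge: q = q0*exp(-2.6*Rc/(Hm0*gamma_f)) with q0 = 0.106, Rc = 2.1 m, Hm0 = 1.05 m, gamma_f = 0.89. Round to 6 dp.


q = q0 * exp(-2.6 * Rc / (Hm0 * gamma_f))
Exponent = -2.6 * 2.1 / (1.05 * 0.89)
= -2.6 * 2.1 / 0.9345
= -5.842697
exp(-5.842697) = 0.002901
q = 0.106 * 0.002901
q = 0.000308 m^3/s/m

0.000308


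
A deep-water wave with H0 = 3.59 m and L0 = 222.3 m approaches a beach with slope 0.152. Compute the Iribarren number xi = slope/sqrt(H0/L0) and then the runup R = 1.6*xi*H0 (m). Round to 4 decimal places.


xi = slope / sqrt(H0/L0)
H0/L0 = 3.59/222.3 = 0.016149
sqrt(0.016149) = 0.127080
xi = 0.152 / 0.127080 = 1.196096
R = 1.6 * xi * H0 = 1.6 * 1.196096 * 3.59
R = 6.8704 m

6.8704


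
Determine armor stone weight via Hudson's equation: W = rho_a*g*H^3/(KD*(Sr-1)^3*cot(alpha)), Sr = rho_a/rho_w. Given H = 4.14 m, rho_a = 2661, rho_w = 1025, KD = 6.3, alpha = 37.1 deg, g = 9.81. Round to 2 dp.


Sr = rho_a / rho_w = 2661 / 1025 = 2.596098
(Sr - 1) = 1.596098
(Sr - 1)^3 = 4.066102
cot(37.1) = 1 / tan(37.1) = 1 / 0.756294 = 1.322237
Numerator = 2661 * 9.81 * 4.14^3 = 1852315.2629
Denominator = 6.3 * 4.066102 * 1.322237 = 33.871011
W = 1852315.2629 / 33.871011
W = 54687.33 N

54687.33


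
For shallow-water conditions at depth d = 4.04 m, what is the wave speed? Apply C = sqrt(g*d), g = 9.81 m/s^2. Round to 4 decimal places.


Using the shallow-water approximation:
C = sqrt(g * d) = sqrt(9.81 * 4.04)
C = sqrt(39.6324)
C = 6.2954 m/s

6.2954


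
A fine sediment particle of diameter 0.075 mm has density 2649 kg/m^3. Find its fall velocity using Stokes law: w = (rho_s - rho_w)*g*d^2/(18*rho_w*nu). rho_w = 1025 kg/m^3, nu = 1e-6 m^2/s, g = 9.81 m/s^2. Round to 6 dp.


w = (rho_s - rho_w) * g * d^2 / (18 * rho_w * nu)
d = 0.075 mm = 0.000075 m
rho_s - rho_w = 2649 - 1025 = 1624
Numerator = 1624 * 9.81 * (0.000075)^2 = 0.000089614350
Denominator = 18 * 1025 * 1e-6 = 0.018450
w = 0.004857 m/s

0.004857


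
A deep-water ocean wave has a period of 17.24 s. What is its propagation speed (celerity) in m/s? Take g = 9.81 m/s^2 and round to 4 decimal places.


We use the deep-water celerity formula:
C = g * T / (2 * pi)
C = 9.81 * 17.24 / (2 * 3.14159...)
C = 169.124400 / 6.283185
C = 26.9170 m/s

26.9170


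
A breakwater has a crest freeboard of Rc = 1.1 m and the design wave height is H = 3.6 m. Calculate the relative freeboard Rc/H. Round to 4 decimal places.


Relative freeboard = Rc / H
= 1.1 / 3.6
= 0.3056

0.3056


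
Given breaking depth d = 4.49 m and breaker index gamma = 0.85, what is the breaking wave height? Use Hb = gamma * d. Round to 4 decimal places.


Hb = gamma * d
Hb = 0.85 * 4.49
Hb = 3.8165 m

3.8165


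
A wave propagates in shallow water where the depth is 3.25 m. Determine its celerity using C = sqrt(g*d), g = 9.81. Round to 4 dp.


Using the shallow-water approximation:
C = sqrt(g * d) = sqrt(9.81 * 3.25)
C = sqrt(31.8825)
C = 5.6465 m/s

5.6465


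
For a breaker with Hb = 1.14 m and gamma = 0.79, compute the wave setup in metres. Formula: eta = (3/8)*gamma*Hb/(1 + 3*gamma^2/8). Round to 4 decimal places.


eta = (3/8) * gamma * Hb / (1 + 3*gamma^2/8)
Numerator = (3/8) * 0.79 * 1.14 = 0.337725
Denominator = 1 + 3*0.79^2/8 = 1 + 0.234038 = 1.234038
eta = 0.337725 / 1.234038
eta = 0.2737 m

0.2737


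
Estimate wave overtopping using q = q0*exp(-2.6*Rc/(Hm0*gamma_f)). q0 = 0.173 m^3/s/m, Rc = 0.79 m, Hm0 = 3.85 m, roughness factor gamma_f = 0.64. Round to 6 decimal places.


q = q0 * exp(-2.6 * Rc / (Hm0 * gamma_f))
Exponent = -2.6 * 0.79 / (3.85 * 0.64)
= -2.6 * 0.79 / 2.4640
= -0.833604
exp(-0.833604) = 0.434481
q = 0.173 * 0.434481
q = 0.075165 m^3/s/m

0.075165


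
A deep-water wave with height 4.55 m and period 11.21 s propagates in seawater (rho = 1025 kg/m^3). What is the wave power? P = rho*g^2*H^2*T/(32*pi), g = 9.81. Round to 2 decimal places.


P = rho * g^2 * H^2 * T / (32 * pi)
P = 1025 * 9.81^2 * 4.55^2 * 11.21 / (32 * pi)
P = 1025 * 96.2361 * 20.7025 * 11.21 / 100.53096
P = 227714.37 W/m

227714.37


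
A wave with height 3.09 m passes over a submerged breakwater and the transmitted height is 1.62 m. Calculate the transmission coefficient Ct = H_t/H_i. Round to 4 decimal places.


Ct = H_t / H_i
Ct = 1.62 / 3.09
Ct = 0.5243

0.5243


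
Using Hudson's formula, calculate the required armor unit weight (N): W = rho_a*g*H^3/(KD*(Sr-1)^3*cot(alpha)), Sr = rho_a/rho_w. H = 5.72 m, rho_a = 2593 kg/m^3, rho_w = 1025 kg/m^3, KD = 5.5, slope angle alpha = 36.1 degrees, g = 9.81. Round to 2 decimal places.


Sr = rho_a / rho_w = 2593 / 1025 = 2.529756
(Sr - 1) = 1.529756
(Sr - 1)^3 = 3.579864
cot(36.1) = 1 / tan(36.1) = 1 / 0.729213 = 1.371342
Numerator = 2593 * 9.81 * 5.72^3 = 4760577.1806
Denominator = 5.5 * 3.579864 * 1.371342 = 27.000707
W = 4760577.1806 / 27.000707
W = 176313.06 N

176313.06


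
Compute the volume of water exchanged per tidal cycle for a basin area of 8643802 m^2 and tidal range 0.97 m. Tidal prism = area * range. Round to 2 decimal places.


Tidal prism = Area * Tidal range
P = 8643802 * 0.97
P = 8384487.94 m^3

8384487.94


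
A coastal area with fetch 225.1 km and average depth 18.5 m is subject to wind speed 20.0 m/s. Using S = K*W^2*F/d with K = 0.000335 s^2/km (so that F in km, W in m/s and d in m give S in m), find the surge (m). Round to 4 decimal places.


S = K * W^2 * F / d
W^2 = 20.0^2 = 400.00
S = 0.000335 * 400.00 * 225.1 / 18.5
Numerator = 0.000335 * 400.00 * 225.1 = 30.163400
S = 30.163400 / 18.5 = 1.6305 m

1.6305


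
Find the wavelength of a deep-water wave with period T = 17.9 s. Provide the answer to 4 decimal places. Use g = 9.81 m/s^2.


L0 = g * T^2 / (2 * pi)
L0 = 9.81 * 17.9^2 / (2 * pi)
L0 = 9.81 * 320.4100 / 6.28319
L0 = 3143.2221 / 6.28319
L0 = 500.2593 m

500.2593


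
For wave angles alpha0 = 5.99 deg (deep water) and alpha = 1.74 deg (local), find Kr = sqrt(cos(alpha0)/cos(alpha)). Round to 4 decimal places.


Kr = sqrt(cos(alpha0) / cos(alpha))
cos(5.99) = 0.994540
cos(1.74) = 0.999539
Kr = sqrt(0.994540 / 0.999539)
Kr = sqrt(0.994999)
Kr = 0.9975

0.9975


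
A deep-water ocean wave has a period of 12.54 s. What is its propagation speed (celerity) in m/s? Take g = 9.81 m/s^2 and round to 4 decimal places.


We use the deep-water celerity formula:
C = g * T / (2 * pi)
C = 9.81 * 12.54 / (2 * 3.14159...)
C = 123.017400 / 6.283185
C = 19.5788 m/s

19.5788


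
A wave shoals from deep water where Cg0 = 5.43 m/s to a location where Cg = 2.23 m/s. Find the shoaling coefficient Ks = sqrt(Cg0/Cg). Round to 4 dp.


Ks = sqrt(Cg0 / Cg)
Ks = sqrt(5.43 / 2.23)
Ks = sqrt(2.4350)
Ks = 1.5604

1.5604


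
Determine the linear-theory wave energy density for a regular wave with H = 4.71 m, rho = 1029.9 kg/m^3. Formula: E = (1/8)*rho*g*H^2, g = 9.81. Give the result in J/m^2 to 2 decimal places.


E = (1/8) * rho * g * H^2
E = (1/8) * 1029.9 * 9.81 * 4.71^2
E = 0.125 * 1029.9 * 9.81 * 22.1841
E = 28016.63 J/m^2

28016.63


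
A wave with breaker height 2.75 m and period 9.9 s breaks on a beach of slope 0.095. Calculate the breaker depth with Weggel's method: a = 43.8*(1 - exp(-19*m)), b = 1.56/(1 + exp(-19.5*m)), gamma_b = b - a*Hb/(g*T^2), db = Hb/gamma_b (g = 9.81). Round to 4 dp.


a = 43.8 * (1 - exp(-19 * m))
exp(-19 * 0.095) = exp(-1.8050) = 0.164474
a = 43.8 * (1 - 0.164474) = 36.596019
b = 1.56 / (1 + exp(-19.5 * m))
exp(-19.5 * 0.095) = exp(-1.8525) = 0.156845
b = 1.56 / (1 + 0.156845) = 1.348496
Hb / (g * T^2) = 2.75 / (9.81 * 9.9^2) = 2.75 / 961.4781 = 0.00286018
gamma_b = b - a * Hb/(g*T^2) = 1.348496 - 36.596019 * 0.00286018 = 1.243825
db = Hb / gamma_b = 2.75 / 1.243825
db = 2.2109 m

2.2109


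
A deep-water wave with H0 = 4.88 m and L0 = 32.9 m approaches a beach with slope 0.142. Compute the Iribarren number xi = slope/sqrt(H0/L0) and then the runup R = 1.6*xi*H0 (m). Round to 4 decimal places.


xi = slope / sqrt(H0/L0)
H0/L0 = 4.88/32.9 = 0.148328
sqrt(0.148328) = 0.385134
xi = 0.142 / 0.385134 = 0.368703
R = 1.6 * xi * H0 = 1.6 * 0.368703 * 4.88
R = 2.8788 m

2.8788


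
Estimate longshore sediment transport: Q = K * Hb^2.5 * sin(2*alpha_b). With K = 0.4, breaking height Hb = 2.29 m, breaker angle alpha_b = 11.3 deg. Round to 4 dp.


Q = K * Hb^2.5 * sin(2 * alpha_b)
Hb^2.5 = 2.29^2.5 = 7.935763
sin(2 * 11.3) = sin(22.6) = 0.384295
Q = 0.4 * 7.935763 * 0.384295
Q = 1.2199 m^3/s

1.2199


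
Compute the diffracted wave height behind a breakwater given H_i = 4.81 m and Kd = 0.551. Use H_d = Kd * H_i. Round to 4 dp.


H_d = Kd * H_i
H_d = 0.551 * 4.81
H_d = 2.6503 m

2.6503


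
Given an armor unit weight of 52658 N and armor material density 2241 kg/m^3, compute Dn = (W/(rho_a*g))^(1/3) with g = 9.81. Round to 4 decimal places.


V = W / (rho_a * g)
V = 52658 / (2241 * 9.81)
V = 52658 / 21984.21
V = 2.395265 m^3
Dn = V^(1/3) = 2.395265^(1/3)
Dn = 1.3380 m

1.3380


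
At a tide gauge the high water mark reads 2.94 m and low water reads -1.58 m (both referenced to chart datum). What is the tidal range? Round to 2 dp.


Tidal range = High water - Low water
Tidal range = 2.94 - (-1.58)
Tidal range = 4.52 m

4.52


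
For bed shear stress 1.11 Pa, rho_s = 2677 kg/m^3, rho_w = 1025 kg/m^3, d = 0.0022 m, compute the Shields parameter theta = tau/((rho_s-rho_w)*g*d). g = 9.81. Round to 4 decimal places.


theta = tau / ((rho_s - rho_w) * g * d)
rho_s - rho_w = 2677 - 1025 = 1652
Denominator = 1652 * 9.81 * 0.0022 = 35.653464
theta = 1.11 / 35.653464
theta = 0.0311

0.0311


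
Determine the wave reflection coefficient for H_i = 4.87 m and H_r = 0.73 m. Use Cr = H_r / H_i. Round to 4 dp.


Cr = H_r / H_i
Cr = 0.73 / 4.87
Cr = 0.1499

0.1499


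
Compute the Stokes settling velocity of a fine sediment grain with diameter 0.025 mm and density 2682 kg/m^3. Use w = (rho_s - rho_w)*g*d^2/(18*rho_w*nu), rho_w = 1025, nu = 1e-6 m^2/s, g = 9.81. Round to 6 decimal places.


w = (rho_s - rho_w) * g * d^2 / (18 * rho_w * nu)
d = 0.025 mm = 0.000025 m
rho_s - rho_w = 2682 - 1025 = 1657
Numerator = 1657 * 9.81 * (0.000025)^2 = 0.000010159481
Denominator = 18 * 1025 * 1e-6 = 0.018450
w = 0.000551 m/s

0.000551


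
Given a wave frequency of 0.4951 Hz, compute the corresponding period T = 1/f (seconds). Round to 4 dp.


T = 1 / f
T = 1 / 0.4951
T = 2.0198 s

2.0198


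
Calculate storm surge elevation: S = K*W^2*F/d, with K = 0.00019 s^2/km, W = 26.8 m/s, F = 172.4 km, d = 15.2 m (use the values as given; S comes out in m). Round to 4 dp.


S = K * W^2 * F / d
W^2 = 26.8^2 = 718.24
S = 0.00019 * 718.24 * 172.4 / 15.2
Numerator = 0.00019 * 718.24 * 172.4 = 23.526669
S = 23.526669 / 15.2 = 1.5478 m

1.5478


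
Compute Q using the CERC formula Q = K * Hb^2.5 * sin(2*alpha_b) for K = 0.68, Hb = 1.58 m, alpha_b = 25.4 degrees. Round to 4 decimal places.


Q = K * Hb^2.5 * sin(2 * alpha_b)
Hb^2.5 = 1.58^2.5 = 3.137926
sin(2 * 25.4) = sin(50.8) = 0.774944
Q = 0.68 * 3.137926 * 0.774944
Q = 1.6536 m^3/s

1.6536


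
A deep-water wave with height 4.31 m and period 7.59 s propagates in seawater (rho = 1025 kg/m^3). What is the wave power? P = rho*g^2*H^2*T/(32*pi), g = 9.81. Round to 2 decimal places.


P = rho * g^2 * H^2 * T / (32 * pi)
P = 1025 * 9.81^2 * 4.31^2 * 7.59 / (32 * pi)
P = 1025 * 96.2361 * 18.5761 * 7.59 / 100.53096
P = 138343.37 W/m

138343.37


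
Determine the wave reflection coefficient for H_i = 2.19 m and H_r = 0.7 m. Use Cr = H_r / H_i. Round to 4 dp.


Cr = H_r / H_i
Cr = 0.7 / 2.19
Cr = 0.3196

0.3196


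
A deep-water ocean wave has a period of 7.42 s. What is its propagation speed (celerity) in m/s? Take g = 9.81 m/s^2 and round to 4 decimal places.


We use the deep-water celerity formula:
C = g * T / (2 * pi)
C = 9.81 * 7.42 / (2 * 3.14159...)
C = 72.790200 / 6.283185
C = 11.5849 m/s

11.5849


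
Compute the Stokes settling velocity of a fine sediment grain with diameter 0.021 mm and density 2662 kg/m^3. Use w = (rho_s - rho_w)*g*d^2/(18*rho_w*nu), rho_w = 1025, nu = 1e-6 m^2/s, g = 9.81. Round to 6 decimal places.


w = (rho_s - rho_w) * g * d^2 / (18 * rho_w * nu)
d = 0.021 mm = 0.000021 m
rho_s - rho_w = 2662 - 1025 = 1637
Numerator = 1637 * 9.81 * (0.000021)^2 = 0.000007082006
Denominator = 18 * 1025 * 1e-6 = 0.018450
w = 0.000384 m/s

0.000384


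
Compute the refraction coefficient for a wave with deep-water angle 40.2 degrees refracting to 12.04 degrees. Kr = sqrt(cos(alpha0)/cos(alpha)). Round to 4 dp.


Kr = sqrt(cos(alpha0) / cos(alpha))
cos(40.2) = 0.763796
cos(12.04) = 0.978002
Kr = sqrt(0.763796 / 0.978002)
Kr = sqrt(0.780976)
Kr = 0.8837

0.8837


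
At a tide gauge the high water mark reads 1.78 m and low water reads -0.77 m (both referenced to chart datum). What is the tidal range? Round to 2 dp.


Tidal range = High water - Low water
Tidal range = 1.78 - (-0.77)
Tidal range = 2.55 m

2.55


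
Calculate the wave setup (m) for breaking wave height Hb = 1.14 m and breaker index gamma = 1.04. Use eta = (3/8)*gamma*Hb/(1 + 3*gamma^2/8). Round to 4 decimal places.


eta = (3/8) * gamma * Hb / (1 + 3*gamma^2/8)
Numerator = (3/8) * 1.04 * 1.14 = 0.444600
Denominator = 1 + 3*1.04^2/8 = 1 + 0.405600 = 1.405600
eta = 0.444600 / 1.405600
eta = 0.3163 m

0.3163


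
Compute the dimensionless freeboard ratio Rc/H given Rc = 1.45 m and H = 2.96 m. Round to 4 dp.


Relative freeboard = Rc / H
= 1.45 / 2.96
= 0.4899

0.4899


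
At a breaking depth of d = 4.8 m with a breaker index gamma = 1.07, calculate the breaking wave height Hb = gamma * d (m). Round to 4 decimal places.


Hb = gamma * d
Hb = 1.07 * 4.8
Hb = 5.1360 m

5.1360


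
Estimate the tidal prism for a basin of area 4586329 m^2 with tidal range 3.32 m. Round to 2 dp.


Tidal prism = Area * Tidal range
P = 4586329 * 3.32
P = 15226612.28 m^3

15226612.28


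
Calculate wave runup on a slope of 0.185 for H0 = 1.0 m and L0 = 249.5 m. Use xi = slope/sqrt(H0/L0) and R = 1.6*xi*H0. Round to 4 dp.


xi = slope / sqrt(H0/L0)
H0/L0 = 1.0/249.5 = 0.004008
sqrt(0.004008) = 0.063309
xi = 0.185 / 0.063309 = 2.922180
R = 1.6 * xi * H0 = 1.6 * 2.922180 * 1.0
R = 4.6755 m

4.6755


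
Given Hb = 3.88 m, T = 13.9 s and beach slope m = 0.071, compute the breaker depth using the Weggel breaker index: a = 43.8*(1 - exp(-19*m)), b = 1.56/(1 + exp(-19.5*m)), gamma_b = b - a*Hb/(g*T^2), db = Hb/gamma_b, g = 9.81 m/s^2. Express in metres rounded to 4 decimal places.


a = 43.8 * (1 - exp(-19 * m))
exp(-19 * 0.071) = exp(-1.3490) = 0.259500
a = 43.8 * (1 - 0.259500) = 32.433916
b = 1.56 / (1 + exp(-19.5 * m))
exp(-19.5 * 0.071) = exp(-1.3845) = 0.250449
b = 1.56 / (1 + 0.250449) = 1.247552
Hb / (g * T^2) = 3.88 / (9.81 * 13.9^2) = 3.88 / 1895.3901 = 0.00204707
gamma_b = b - a * Hb/(g*T^2) = 1.247552 - 32.433916 * 0.00204707 = 1.181157
db = Hb / gamma_b = 3.88 / 1.181157
db = 3.2849 m

3.2849


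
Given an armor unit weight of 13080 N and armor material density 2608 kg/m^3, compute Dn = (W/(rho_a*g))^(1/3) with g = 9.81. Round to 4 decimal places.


V = W / (rho_a * g)
V = 13080 / (2608 * 9.81)
V = 13080 / 25584.48
V = 0.511247 m^3
Dn = V^(1/3) = 0.511247^(1/3)
Dn = 0.7996 m

0.7996


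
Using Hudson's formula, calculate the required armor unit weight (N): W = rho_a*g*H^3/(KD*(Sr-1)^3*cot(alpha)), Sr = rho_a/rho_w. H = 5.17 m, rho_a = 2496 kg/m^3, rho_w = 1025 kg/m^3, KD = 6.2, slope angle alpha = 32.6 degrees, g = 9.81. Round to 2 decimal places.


Sr = rho_a / rho_w = 2496 / 1025 = 2.435122
(Sr - 1) = 1.435122
(Sr - 1)^3 = 2.955741
cot(32.6) = 1 / tan(32.6) = 1 / 0.639527 = 1.563656
Numerator = 2496 * 9.81 * 5.17^3 = 3383648.3155
Denominator = 6.2 * 2.955741 * 1.563656 = 28.654936
W = 3383648.3155 / 28.654936
W = 118082.56 N

118082.56


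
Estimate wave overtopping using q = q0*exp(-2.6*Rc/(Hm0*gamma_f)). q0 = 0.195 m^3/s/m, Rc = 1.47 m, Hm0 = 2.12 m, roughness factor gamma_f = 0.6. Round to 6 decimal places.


q = q0 * exp(-2.6 * Rc / (Hm0 * gamma_f))
Exponent = -2.6 * 1.47 / (2.12 * 0.6)
= -2.6 * 1.47 / 1.2720
= -3.004717
exp(-3.004717) = 0.049553
q = 0.195 * 0.049553
q = 0.009663 m^3/s/m

0.009663


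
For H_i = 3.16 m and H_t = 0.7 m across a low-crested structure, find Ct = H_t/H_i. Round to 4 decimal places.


Ct = H_t / H_i
Ct = 0.7 / 3.16
Ct = 0.2215

0.2215


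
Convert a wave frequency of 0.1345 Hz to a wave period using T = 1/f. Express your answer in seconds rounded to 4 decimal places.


T = 1 / f
T = 1 / 0.1345
T = 7.4349 s

7.4349


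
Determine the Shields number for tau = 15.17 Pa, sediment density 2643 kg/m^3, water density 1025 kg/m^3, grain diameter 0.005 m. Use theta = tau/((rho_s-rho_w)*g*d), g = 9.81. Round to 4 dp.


theta = tau / ((rho_s - rho_w) * g * d)
rho_s - rho_w = 2643 - 1025 = 1618
Denominator = 1618 * 9.81 * 0.005 = 79.362900
theta = 15.17 / 79.362900
theta = 0.1911

0.1911


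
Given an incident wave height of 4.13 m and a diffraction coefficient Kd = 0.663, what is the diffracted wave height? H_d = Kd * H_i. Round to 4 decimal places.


H_d = Kd * H_i
H_d = 0.663 * 4.13
H_d = 2.7382 m

2.7382


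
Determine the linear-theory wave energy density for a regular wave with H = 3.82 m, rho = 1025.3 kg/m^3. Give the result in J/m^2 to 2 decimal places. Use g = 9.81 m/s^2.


E = (1/8) * rho * g * H^2
E = (1/8) * 1025.3 * 9.81 * 3.82^2
E = 0.125 * 1025.3 * 9.81 * 14.5924
E = 18346.65 J/m^2

18346.65


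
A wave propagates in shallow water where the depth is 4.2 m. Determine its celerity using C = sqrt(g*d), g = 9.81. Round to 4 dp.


Using the shallow-water approximation:
C = sqrt(g * d) = sqrt(9.81 * 4.2)
C = sqrt(41.2020)
C = 6.4189 m/s

6.4189


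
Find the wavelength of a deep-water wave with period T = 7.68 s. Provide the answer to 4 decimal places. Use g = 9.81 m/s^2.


L0 = g * T^2 / (2 * pi)
L0 = 9.81 * 7.68^2 / (2 * pi)
L0 = 9.81 * 58.9824 / 6.28319
L0 = 578.6173 / 6.28319
L0 = 92.0898 m

92.0898


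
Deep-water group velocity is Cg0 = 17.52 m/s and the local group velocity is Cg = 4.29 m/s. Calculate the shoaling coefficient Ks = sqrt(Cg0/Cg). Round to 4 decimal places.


Ks = sqrt(Cg0 / Cg)
Ks = sqrt(17.52 / 4.29)
Ks = sqrt(4.0839)
Ks = 2.0209

2.0209


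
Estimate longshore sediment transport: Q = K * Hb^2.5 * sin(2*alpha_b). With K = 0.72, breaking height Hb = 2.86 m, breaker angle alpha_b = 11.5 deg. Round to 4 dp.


Q = K * Hb^2.5 * sin(2 * alpha_b)
Hb^2.5 = 2.86^2.5 = 13.832959
sin(2 * 11.5) = sin(23.0) = 0.390731
Q = 0.72 * 13.832959 * 0.390731
Q = 3.8916 m^3/s

3.8916


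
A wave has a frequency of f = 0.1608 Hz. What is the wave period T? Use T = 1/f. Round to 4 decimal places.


T = 1 / f
T = 1 / 0.1608
T = 6.2189 s

6.2189


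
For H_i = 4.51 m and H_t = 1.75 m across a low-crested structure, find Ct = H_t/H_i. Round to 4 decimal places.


Ct = H_t / H_i
Ct = 1.75 / 4.51
Ct = 0.3880

0.3880


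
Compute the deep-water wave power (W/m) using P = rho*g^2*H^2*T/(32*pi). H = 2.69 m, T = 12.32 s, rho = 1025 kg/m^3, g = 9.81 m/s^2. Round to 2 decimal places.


P = rho * g^2 * H^2 * T / (32 * pi)
P = 1025 * 9.81^2 * 2.69^2 * 12.32 / (32 * pi)
P = 1025 * 96.2361 * 7.2361 * 12.32 / 100.53096
P = 87473.66 W/m

87473.66


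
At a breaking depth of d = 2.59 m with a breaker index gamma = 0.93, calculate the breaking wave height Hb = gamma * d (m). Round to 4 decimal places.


Hb = gamma * d
Hb = 0.93 * 2.59
Hb = 2.4087 m

2.4087


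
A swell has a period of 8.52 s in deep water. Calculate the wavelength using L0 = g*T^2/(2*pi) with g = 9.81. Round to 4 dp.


L0 = g * T^2 / (2 * pi)
L0 = 9.81 * 8.52^2 / (2 * pi)
L0 = 9.81 * 72.5904 / 6.28319
L0 = 712.1118 / 6.28319
L0 = 113.3361 m

113.3361


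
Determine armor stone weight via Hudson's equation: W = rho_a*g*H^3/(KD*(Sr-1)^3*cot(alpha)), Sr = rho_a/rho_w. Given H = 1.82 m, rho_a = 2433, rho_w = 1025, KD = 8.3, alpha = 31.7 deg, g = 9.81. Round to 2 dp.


Sr = rho_a / rho_w = 2433 / 1025 = 2.373659
(Sr - 1) = 1.373659
(Sr - 1)^3 = 2.592008
cot(31.7) = 1 / tan(31.7) = 1 / 0.617613 = 1.619138
Numerator = 2433 * 9.81 * 1.82^3 = 143888.2333
Denominator = 8.3 * 2.592008 * 1.619138 = 34.833597
W = 143888.2333 / 34.833597
W = 4130.73 N

4130.73


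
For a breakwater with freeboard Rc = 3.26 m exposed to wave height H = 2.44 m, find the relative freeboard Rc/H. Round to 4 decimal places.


Relative freeboard = Rc / H
= 3.26 / 2.44
= 1.3361

1.3361


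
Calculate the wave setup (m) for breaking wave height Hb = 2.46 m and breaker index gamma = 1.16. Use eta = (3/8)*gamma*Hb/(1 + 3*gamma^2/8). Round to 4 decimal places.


eta = (3/8) * gamma * Hb / (1 + 3*gamma^2/8)
Numerator = (3/8) * 1.16 * 2.46 = 1.070100
Denominator = 1 + 3*1.16^2/8 = 1 + 0.504600 = 1.504600
eta = 1.070100 / 1.504600
eta = 0.7112 m

0.7112


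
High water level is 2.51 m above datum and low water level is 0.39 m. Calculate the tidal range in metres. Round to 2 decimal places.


Tidal range = High water - Low water
Tidal range = 2.51 - (0.39)
Tidal range = 2.12 m

2.12


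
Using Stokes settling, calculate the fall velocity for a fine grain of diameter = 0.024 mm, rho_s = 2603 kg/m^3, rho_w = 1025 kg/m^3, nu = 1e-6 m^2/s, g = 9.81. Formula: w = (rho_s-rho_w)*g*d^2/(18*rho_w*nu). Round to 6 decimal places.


w = (rho_s - rho_w) * g * d^2 / (18 * rho_w * nu)
d = 0.024 mm = 0.000024 m
rho_s - rho_w = 2603 - 1025 = 1578
Numerator = 1578 * 9.81 * (0.000024)^2 = 0.000008916584
Denominator = 18 * 1025 * 1e-6 = 0.018450
w = 0.000483 m/s

0.000483


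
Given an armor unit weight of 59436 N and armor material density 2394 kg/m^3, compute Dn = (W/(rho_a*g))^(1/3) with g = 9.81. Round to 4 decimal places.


V = W / (rho_a * g)
V = 59436 / (2394 * 9.81)
V = 59436 / 23485.14
V = 2.530792 m^3
Dn = V^(1/3) = 2.530792^(1/3)
Dn = 1.3628 m

1.3628


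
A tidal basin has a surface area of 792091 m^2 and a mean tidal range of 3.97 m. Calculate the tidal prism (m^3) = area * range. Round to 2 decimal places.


Tidal prism = Area * Tidal range
P = 792091 * 3.97
P = 3144601.27 m^3

3144601.27


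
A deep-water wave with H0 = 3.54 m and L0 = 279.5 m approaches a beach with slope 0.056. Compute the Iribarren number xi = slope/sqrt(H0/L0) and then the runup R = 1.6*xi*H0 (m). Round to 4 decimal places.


xi = slope / sqrt(H0/L0)
H0/L0 = 3.54/279.5 = 0.012665
sqrt(0.012665) = 0.112541
xi = 0.056 / 0.112541 = 0.497596
R = 1.6 * xi * H0 = 1.6 * 0.497596 * 3.54
R = 2.8184 m

2.8184


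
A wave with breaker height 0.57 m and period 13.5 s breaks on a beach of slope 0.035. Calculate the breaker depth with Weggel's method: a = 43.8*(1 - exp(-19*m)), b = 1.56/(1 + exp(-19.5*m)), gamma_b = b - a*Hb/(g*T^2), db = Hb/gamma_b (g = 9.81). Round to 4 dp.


a = 43.8 * (1 - exp(-19 * m))
exp(-19 * 0.035) = exp(-0.6650) = 0.514274
a = 43.8 * (1 - 0.514274) = 21.274819
b = 1.56 / (1 + exp(-19.5 * m))
exp(-19.5 * 0.035) = exp(-0.6825) = 0.505352
b = 1.56 / (1 + 0.505352) = 1.036302
Hb / (g * T^2) = 0.57 / (9.81 * 13.5^2) = 0.57 / 1787.8725 = 0.00031881
gamma_b = b - a * Hb/(g*T^2) = 1.036302 - 21.274819 * 0.00031881 = 1.029520
db = Hb / gamma_b = 0.57 / 1.029520
db = 0.5537 m

0.5537


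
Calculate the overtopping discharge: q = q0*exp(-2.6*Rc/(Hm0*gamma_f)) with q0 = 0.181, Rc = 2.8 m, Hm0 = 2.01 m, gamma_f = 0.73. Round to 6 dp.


q = q0 * exp(-2.6 * Rc / (Hm0 * gamma_f))
Exponent = -2.6 * 2.8 / (2.01 * 0.73)
= -2.6 * 2.8 / 1.4673
= -4.961494
exp(-4.961494) = 0.007002
q = 0.181 * 0.007002
q = 0.001267 m^3/s/m

0.001267


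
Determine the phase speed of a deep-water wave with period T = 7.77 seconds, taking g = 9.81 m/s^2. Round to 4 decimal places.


We use the deep-water celerity formula:
C = g * T / (2 * pi)
C = 9.81 * 7.77 / (2 * 3.14159...)
C = 76.223700 / 6.283185
C = 12.1314 m/s

12.1314


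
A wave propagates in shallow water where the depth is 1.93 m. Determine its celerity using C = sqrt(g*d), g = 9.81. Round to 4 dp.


Using the shallow-water approximation:
C = sqrt(g * d) = sqrt(9.81 * 1.93)
C = sqrt(18.9333)
C = 4.3512 m/s

4.3512


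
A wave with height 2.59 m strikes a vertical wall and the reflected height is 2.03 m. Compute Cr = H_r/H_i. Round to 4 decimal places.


Cr = H_r / H_i
Cr = 2.03 / 2.59
Cr = 0.7838

0.7838


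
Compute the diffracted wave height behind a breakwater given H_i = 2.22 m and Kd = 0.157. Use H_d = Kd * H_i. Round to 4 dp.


H_d = Kd * H_i
H_d = 0.157 * 2.22
H_d = 0.3485 m

0.3485


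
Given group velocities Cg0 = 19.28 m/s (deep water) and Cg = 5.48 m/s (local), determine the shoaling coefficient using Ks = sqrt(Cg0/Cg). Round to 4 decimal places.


Ks = sqrt(Cg0 / Cg)
Ks = sqrt(19.28 / 5.48)
Ks = sqrt(3.5182)
Ks = 1.8757

1.8757
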